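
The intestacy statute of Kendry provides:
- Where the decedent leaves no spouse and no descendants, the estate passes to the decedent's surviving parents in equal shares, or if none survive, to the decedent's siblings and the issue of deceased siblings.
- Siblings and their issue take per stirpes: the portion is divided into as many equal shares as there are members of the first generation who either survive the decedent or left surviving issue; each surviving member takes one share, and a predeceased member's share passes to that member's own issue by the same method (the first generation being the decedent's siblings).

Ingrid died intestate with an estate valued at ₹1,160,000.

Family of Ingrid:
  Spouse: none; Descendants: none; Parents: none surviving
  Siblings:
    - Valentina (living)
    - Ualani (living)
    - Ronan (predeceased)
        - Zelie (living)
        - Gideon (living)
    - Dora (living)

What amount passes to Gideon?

Gideon receives ₹145,000.

The entire ₹1,160,000 passes to the siblings and their issue.
That amount (₹1,160,000) is divided into 4 shares of ₹290,000: Valentina, Ualani, and Dora each take ₹290,000; Ronan's ₹290,000 share passes to Ronan's issue.
Ronan's share (₹290,000) is divided into 2 shares of ₹145,000: Zelie and Gideon each take ₹145,000.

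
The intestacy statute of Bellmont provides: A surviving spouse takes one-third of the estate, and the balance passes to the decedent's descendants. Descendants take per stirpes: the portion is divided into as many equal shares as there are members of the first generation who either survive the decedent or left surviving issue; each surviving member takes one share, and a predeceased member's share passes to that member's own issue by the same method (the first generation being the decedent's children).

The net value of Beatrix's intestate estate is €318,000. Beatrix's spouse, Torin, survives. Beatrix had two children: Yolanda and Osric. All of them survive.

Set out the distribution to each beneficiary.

Torin: €106,000; Yolanda: €106,000; Osric: €106,000

Torin takes one-third of €318,000 = €106,000. The remaining €212,000 passes to the descendants.
The descendants' portion (€212,000) is divided into 2 shares of €106,000: Yolanda and Osric each take €106,000.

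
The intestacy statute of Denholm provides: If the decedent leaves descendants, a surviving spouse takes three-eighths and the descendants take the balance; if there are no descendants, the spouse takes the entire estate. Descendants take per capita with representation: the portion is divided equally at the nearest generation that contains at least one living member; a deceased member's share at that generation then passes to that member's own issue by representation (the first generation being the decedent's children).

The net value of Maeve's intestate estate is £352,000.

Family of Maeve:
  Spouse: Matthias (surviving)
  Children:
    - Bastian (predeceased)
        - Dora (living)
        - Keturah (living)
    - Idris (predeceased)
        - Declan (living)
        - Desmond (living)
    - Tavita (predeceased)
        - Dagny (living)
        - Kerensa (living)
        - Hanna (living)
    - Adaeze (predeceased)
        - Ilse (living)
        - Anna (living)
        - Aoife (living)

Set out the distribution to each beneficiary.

Matthias: £132,000; Dora: £22,000; Keturah: £22,000; Declan: £22,000; Desmond: £22,000; Dagny: £22,000; Kerensa: £22,000; Hanna: £22,000; Ilse: £22,000; Anna: £22,000; Aoife: £22,000

Matthias takes three-eighths of £352,000 = £132,000. The remaining £220,000 passes to the descendants.
No child survives, so the initial division is made at the grandchildren's generation.
The descendants' portion (£220,000) is divided into 10 shares of £22,000: Dora, Keturah, Declan, Desmond, Dagny, Kerensa, Hanna, Ilse, Anna, and Aoife each take £22,000.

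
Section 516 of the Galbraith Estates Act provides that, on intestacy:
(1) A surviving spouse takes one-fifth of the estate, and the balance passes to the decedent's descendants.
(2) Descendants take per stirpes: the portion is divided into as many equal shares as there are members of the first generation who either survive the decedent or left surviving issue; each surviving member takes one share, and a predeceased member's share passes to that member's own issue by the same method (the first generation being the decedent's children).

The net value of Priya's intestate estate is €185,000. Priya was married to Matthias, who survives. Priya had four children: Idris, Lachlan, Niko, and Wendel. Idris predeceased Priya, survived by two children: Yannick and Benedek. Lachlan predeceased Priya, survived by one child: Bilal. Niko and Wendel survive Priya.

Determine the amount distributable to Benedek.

Matthias takes one-fifth of €185,000 = €37,000. The remaining €148,000 passes to the descendants.
The descendants' portion (€148,000) is divided into 4 shares of €37,000: Niko and Wendel each take €37,000; Idris's €37,000 share passes to Idris's issue; Lachlan's €37,000 share passes to Lachlan's issue.
Idris's share (€37,000) is divided into 2 shares of €18,500: Yannick and Benedek each take €18,500.
Lachlan's share (€37,000) passes entirely to Bilal.

Benedek receives €18,500.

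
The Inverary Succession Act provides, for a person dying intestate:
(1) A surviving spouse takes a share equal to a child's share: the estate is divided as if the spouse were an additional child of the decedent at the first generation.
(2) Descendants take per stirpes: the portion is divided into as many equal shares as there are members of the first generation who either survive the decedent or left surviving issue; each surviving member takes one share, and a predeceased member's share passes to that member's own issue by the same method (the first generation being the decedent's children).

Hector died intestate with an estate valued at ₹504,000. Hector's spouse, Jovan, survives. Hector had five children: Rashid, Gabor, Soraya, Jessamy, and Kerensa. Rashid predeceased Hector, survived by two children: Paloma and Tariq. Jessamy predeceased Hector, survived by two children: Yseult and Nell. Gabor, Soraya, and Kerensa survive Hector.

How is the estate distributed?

The spouse counts as an additional share at the children's level, so there are 6 primary shares of ₹84,000. Jovan takes one such share (₹84,000).
The children's combined portion (₹420,000) is divided into 5 shares of ₹84,000: Gabor, Soraya, and Kerensa each take ₹84,000; Rashid's ₹84,000 share passes to Rashid's issue; Jessamy's ₹84,000 share passes to Jessamy's issue.
Rashid's share (₹84,000) is divided into 2 shares of ₹42,000: Paloma and Tariq each take ₹42,000.
Jessamy's share (₹84,000) is divided into 2 shares of ₹42,000: Yseult and Nell each take ₹42,000.

Jovan: ₹84,000; Paloma: ₹42,000; Tariq: ₹42,000; Gabor: ₹84,000; Soraya: ₹84,000; Yseult: ₹42,000; Nell: ₹42,000; Kerensa: ₹84,000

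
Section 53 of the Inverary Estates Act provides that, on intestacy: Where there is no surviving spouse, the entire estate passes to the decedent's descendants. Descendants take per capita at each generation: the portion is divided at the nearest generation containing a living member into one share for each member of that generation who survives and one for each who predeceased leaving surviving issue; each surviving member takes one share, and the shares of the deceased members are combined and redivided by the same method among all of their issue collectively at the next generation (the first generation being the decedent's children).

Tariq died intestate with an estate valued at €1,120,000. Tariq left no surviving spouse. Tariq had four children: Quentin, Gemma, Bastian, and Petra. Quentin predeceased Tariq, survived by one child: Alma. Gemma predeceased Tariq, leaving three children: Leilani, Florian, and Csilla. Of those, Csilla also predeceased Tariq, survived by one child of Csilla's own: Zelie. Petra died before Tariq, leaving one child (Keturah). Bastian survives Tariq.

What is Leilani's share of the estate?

Leilani receives €168,000.

The entire €1,120,000 passes to the descendants.
That amount (€1,120,000) is divided at the children's generation into 4 shares of €280,000. Bastian takes €280,000. The 3 shares of the deceased (Quentin, Gemma, and Petra) are combined into a pool of €840,000.
That pool (€840,000) is divided at the grandchildren's generation into 5 shares of €168,000. Alma, Leilani, Florian, and Keturah each take €168,000. The remaining share for the deceased Csilla (€168,000) is carried to the next generation.
That pool (€168,000) passes entirely to Zelie, the sole taker at the great-grandchildren's generation.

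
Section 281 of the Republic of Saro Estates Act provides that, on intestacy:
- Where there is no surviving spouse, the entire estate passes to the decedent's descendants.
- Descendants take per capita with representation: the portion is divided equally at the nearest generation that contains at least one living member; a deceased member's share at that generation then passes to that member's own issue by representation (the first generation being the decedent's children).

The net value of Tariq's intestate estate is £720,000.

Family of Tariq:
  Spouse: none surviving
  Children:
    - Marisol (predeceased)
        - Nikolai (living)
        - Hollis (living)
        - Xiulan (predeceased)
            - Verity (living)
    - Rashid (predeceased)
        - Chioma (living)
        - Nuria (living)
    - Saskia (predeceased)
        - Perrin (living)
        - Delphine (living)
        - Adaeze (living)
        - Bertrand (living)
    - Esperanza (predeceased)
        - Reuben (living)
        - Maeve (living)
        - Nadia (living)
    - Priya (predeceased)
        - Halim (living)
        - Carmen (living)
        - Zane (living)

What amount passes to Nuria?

Nuria receives £48,000.

The entire £720,000 passes to the descendants.
No child survives, so the initial division is made at the grandchildren's generation.
That amount (£720,000) is divided into 15 shares of £48,000: Nikolai, Hollis, Chioma, Nuria, Perrin, Delphine, Adaeze, Bertrand, Reuben, Maeve, Nadia, Halim, Carmen, and Zane each take £48,000; Xiulan's £48,000 share passes to Xiulan's issue.
Xiulan's share (£48,000) passes entirely to Verity.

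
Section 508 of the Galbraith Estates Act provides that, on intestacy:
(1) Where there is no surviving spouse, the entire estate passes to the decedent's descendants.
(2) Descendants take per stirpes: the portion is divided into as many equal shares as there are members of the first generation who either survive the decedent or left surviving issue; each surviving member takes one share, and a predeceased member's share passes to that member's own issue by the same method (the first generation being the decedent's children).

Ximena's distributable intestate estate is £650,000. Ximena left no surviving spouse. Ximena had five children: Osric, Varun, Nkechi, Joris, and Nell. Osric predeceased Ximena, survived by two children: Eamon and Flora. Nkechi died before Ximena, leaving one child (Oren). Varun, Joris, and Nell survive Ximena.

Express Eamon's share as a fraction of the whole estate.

The entire £650,000 passes to the descendants.
That amount (£650,000) is divided into 5 shares of £130,000: Varun, Joris, and Nell each take £130,000; Osric's £130,000 share passes to Osric's issue; Nkechi's £130,000 share passes to Nkechi's issue.
Osric's share (£130,000) is divided into 2 shares of £65,000: Eamon and Flora each take £65,000.
Nkechi's share (£130,000) passes entirely to Oren.

Eamon receives 1/10 of the estate.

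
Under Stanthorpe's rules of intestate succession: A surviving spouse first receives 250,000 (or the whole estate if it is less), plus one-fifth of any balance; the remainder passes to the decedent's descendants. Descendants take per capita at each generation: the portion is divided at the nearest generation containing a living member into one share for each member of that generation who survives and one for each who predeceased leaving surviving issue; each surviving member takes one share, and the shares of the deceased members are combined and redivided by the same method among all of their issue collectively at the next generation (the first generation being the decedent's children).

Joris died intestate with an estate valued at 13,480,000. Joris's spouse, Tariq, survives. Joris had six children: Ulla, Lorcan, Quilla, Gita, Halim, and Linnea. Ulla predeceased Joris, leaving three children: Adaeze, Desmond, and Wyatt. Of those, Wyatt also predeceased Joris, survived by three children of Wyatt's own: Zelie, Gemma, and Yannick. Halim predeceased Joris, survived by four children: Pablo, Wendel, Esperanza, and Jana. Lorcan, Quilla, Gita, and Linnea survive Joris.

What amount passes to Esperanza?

Tariq first takes 250,000, leaving a balance of 13,230,000. Tariq then takes one-fifth of the balance (2,646,000), for a total of 2,896,000. The remaining 10,584,000 passes to the descendants.
The descendants' portion (10,584,000) is divided at the children's generation into 6 shares of 1,764,000. Lorcan, Quilla, Gita, and Linnea each take 1,764,000. The 2 shares of the deceased (Ulla and Halim) are combined into a pool of 3,528,000.
That pool (3,528,000) is divided at the grandchildren's generation into 7 shares of 504,000. Adaeze, Desmond, Pablo, Wendel, Esperanza, and Jana each take 504,000. The remaining share for the deceased Wyatt (504,000) is carried to the next generation.
That pool (504,000) is divided at the great-grandchildren's generation equally among Zelie, Gemma, and Yannick: 168,000 each.

Esperanza receives 504,000.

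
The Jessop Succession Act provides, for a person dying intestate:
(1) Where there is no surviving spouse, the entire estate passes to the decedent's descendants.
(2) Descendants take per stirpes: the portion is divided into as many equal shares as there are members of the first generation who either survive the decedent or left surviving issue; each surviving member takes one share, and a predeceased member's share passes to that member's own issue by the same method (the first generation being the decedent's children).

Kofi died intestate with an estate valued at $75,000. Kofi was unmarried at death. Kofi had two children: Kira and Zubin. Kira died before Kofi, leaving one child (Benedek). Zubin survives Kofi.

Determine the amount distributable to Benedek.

The entire $75,000 passes to the descendants.
That amount ($75,000) is divided into 2 shares of $37,500: Zubin takes $37,500; Kira's $37,500 share passes to Kira's issue.
Kira's share ($37,500) passes entirely to Benedek.

Benedek receives $37,500.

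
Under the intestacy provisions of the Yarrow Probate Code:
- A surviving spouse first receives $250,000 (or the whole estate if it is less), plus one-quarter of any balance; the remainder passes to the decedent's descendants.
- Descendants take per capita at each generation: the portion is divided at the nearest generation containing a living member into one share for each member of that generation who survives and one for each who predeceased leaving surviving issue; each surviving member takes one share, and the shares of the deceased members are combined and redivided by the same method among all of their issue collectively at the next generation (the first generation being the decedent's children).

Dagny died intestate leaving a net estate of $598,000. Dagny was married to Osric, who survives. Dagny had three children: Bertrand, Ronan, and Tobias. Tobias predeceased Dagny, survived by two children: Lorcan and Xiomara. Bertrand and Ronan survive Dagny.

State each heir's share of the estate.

Osric: $337,000; Bertrand: $87,000; Ronan: $87,000; Lorcan: $43,500; Xiomara: $43,500

Osric first takes $250,000, leaving a balance of $348,000. Osric then takes one-quarter of the balance ($87,000), for a total of $337,000. The remaining $261,000 passes to the descendants.
The descendants' portion ($261,000) is divided at the children's generation into 3 shares of $87,000. Bertrand and Ronan each take $87,000. The remaining share for the deceased Tobias ($87,000) is carried to the next generation.
That pool ($87,000) is divided at the grandchildren's generation equally among Lorcan and Xiomara: $43,500 each.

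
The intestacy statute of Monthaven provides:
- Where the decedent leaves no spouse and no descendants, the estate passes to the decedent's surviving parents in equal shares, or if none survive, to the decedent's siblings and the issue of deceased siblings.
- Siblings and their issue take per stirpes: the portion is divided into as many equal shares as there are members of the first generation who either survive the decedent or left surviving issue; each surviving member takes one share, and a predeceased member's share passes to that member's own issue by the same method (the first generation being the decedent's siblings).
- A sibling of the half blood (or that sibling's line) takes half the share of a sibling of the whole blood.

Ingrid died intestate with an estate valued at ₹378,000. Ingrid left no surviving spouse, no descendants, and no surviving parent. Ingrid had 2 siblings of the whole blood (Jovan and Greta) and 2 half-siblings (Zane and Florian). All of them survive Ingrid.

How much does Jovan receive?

The entire ₹378,000 passes to the siblings and their issue.
Counting each half-blood sibling's line as half a unit, there are 3 units in ₹378,000, so one unit is ₹126,000. Whole-blood lines (Jovan and Greta) take ₹126,000 each; half-blood lines (Zane and Florian) take ₹63,000 each.

Jovan receives ₹126,000.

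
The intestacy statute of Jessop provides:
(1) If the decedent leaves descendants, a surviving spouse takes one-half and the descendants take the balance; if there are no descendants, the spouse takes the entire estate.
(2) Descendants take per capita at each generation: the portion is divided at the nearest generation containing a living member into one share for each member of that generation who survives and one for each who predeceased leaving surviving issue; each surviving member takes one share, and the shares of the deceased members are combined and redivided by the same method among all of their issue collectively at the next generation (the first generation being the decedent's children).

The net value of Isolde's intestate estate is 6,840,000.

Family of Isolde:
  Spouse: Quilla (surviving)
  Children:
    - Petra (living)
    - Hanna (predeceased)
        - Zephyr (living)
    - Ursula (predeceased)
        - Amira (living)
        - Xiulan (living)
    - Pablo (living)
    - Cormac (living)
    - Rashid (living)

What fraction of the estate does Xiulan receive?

Xiulan receives 1/18 of the estate.

Quilla takes one-half of 6,840,000 = 3,420,000. The remaining 3,420,000 passes to the descendants.
The descendants' portion (3,420,000) is divided at the children's generation into 6 shares of 570,000. Petra, Pablo, Cormac, and Rashid each take 570,000. The 2 shares of the deceased (Hanna and Ursula) are combined into a pool of 1,140,000.
That pool (1,140,000) is divided at the grandchildren's generation equally among Zephyr, Amira, and Xiulan: 380,000 each.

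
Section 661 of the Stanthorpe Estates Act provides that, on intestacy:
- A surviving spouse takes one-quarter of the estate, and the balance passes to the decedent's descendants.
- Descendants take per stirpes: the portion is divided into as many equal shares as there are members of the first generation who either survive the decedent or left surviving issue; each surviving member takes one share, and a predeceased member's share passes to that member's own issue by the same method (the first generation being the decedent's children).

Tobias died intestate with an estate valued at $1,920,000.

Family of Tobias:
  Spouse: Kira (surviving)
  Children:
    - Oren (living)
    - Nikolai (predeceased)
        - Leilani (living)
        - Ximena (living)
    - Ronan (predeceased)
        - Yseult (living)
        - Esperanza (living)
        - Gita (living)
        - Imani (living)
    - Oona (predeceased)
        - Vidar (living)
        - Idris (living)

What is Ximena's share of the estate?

Kira takes one-quarter of $1,920,000 = $480,000. The remaining $1,440,000 passes to the descendants.
The descendants' portion ($1,440,000) is divided into 4 shares of $360,000: Oren takes $360,000; Nikolai's $360,000 share passes to Nikolai's issue; Ronan's $360,000 share passes to Ronan's issue; Oona's $360,000 share passes to Oona's issue.
Nikolai's share ($360,000) is divided into 2 shares of $180,000: Leilani and Ximena each take $180,000.
Ronan's share ($360,000) is divided into 4 shares of $90,000: Yseult, Esperanza, Gita, and Imani each take $90,000.
Oona's share ($360,000) is divided into 2 shares of $180,000: Vidar and Idris each take $180,000.

Ximena receives $180,000.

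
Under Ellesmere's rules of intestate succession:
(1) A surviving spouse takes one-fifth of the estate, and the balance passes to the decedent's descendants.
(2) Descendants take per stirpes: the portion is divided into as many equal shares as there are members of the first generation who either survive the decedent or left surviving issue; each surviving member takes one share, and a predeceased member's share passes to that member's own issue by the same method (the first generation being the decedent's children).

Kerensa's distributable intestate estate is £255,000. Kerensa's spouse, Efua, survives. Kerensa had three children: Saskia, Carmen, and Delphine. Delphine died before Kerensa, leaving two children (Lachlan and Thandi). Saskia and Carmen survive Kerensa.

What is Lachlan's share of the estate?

Efua takes one-fifth of £255,000 = £51,000. The remaining £204,000 passes to the descendants.
The descendants' portion (£204,000) is divided into 3 shares of £68,000: Saskia and Carmen each take £68,000; Delphine's £68,000 share passes to Delphine's issue.
Delphine's share (£68,000) is divided into 2 shares of £34,000: Lachlan and Thandi each take £34,000.

Lachlan receives £34,000.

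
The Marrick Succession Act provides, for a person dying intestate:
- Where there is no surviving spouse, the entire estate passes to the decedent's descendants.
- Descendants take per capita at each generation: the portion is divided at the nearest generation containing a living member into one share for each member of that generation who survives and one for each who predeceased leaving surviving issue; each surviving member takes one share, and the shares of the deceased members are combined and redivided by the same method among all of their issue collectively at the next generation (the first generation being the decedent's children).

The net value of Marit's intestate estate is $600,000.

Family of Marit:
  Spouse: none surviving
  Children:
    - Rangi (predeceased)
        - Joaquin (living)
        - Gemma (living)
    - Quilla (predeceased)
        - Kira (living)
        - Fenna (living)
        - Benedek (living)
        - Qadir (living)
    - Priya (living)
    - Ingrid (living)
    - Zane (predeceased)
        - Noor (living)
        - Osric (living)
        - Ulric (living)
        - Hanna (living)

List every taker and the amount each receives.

The entire $600,000 passes to the descendants.
That amount ($600,000) is divided at the children's generation into 5 shares of $120,000. Priya and Ingrid each take $120,000. The 3 shares of the deceased (Rangi, Quilla, and Zane) are combined into a pool of $360,000.
That pool ($360,000) is divided at the grandchildren's generation equally among Joaquin, Gemma, Kira, Fenna, Benedek, Qadir, Noor, Osric, Ulric, and Hanna: $36,000 each.

Joaquin: $36,000; Gemma: $36,000; Kira: $36,000; Fenna: $36,000; Benedek: $36,000; Qadir: $36,000; Priya: $120,000; Ingrid: $120,000; Noor: $36,000; Osric: $36,000; Ulric: $36,000; Hanna: $36,000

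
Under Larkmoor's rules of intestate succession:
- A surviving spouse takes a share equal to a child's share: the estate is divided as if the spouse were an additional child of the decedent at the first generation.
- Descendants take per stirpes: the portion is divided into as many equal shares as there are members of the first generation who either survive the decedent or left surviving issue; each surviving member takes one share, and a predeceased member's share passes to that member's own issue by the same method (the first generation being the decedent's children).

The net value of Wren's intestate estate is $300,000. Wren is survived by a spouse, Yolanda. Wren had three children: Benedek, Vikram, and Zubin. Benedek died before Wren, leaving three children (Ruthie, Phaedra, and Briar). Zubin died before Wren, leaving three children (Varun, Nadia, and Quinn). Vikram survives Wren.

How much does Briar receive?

Briar receives $25,000.

The spouse counts as an additional share at the children's level, so there are 4 primary shares of $75,000. Yolanda takes one such share ($75,000).
The children's combined portion ($225,000) is divided into 3 shares of $75,000: Vikram takes $75,000; Benedek's $75,000 share passes to Benedek's issue; Zubin's $75,000 share passes to Zubin's issue.
Benedek's share ($75,000) is divided into 3 shares of $25,000: Ruthie, Phaedra, and Briar each take $25,000.
Zubin's share ($75,000) is divided into 3 shares of $25,000: Varun, Nadia, and Quinn each take $25,000.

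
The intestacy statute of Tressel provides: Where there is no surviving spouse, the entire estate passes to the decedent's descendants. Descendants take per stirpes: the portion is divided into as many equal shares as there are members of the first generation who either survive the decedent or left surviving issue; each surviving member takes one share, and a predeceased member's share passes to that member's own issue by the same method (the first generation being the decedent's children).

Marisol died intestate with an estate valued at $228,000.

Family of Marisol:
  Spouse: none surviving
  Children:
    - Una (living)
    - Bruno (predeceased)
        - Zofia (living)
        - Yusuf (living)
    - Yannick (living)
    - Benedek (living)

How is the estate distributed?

Una: $57,000; Zofia: $28,500; Yusuf: $28,500; Yannick: $57,000; Benedek: $57,000

The entire $228,000 passes to the descendants.
That amount ($228,000) is divided into 4 shares of $57,000: Una, Yannick, and Benedek each take $57,000; Bruno's $57,000 share passes to Bruno's issue.
Bruno's share ($57,000) is divided into 2 shares of $28,500: Zofia and Yusuf each take $28,500.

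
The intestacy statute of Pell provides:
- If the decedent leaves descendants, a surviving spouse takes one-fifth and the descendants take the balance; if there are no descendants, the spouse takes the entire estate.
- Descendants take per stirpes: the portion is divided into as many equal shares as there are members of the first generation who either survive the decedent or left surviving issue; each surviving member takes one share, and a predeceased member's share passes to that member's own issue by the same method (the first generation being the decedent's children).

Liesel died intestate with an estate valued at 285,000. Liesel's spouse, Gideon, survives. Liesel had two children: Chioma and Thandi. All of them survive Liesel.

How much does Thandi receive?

Gideon takes one-fifth of 285,000 = 57,000. The remaining 228,000 passes to the descendants.
The descendants' portion (228,000) is divided into 2 shares of 114,000: Chioma and Thandi each take 114,000.

Thandi receives 114,000.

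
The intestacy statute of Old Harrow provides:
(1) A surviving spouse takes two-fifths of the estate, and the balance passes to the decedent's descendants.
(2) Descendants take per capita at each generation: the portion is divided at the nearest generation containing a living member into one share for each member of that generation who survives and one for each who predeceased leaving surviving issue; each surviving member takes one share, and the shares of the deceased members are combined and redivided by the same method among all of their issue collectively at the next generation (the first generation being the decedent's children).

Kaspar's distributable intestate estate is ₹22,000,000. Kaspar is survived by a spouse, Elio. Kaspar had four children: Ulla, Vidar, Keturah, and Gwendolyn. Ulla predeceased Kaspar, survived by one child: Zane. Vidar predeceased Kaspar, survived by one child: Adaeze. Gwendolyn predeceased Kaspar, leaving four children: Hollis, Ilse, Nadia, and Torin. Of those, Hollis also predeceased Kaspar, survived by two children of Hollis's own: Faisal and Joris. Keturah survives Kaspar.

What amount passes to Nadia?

Nadia receives ₹1,650,000.

Elio takes two-fifths of ₹22,000,000 = ₹8,800,000. The remaining ₹13,200,000 passes to the descendants.
The descendants' portion (₹13,200,000) is divided at the children's generation into 4 shares of ₹3,300,000. Keturah takes ₹3,300,000. The 3 shares of the deceased (Ulla, Vidar, and Gwendolyn) are combined into a pool of ₹9,900,000.
That pool (₹9,900,000) is divided at the grandchildren's generation into 6 shares of ₹1,650,000. Zane, Adaeze, Ilse, Nadia, and Torin each take ₹1,650,000. The remaining share for the deceased Hollis (₹1,650,000) is carried to the next generation.
That pool (₹1,650,000) is divided at the great-grandchildren's generation equally among Faisal and Joris: ₹825,000 each.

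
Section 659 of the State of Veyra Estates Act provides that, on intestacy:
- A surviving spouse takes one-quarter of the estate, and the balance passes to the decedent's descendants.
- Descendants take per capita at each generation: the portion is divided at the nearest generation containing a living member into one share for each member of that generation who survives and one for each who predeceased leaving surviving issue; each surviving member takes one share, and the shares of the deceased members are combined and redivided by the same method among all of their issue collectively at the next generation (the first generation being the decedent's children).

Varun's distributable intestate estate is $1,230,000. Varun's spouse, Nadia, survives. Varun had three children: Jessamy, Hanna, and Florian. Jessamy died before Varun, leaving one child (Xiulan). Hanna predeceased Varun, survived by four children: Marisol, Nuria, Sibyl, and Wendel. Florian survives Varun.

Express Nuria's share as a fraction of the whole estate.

Nadia takes one-quarter of $1,230,000 = $307,500. The remaining $922,500 passes to the descendants.
The descendants' portion ($922,500) is divided at the children's generation into 3 shares of $307,500. Florian takes $307,500. The 2 shares of the deceased (Jessamy and Hanna) are combined into a pool of $615,000.
That pool ($615,000) is divided at the grandchildren's generation equally among Xiulan, Marisol, Nuria, Sibyl, and Wendel: $123,000 each.

Nuria receives 1/10 of the estate.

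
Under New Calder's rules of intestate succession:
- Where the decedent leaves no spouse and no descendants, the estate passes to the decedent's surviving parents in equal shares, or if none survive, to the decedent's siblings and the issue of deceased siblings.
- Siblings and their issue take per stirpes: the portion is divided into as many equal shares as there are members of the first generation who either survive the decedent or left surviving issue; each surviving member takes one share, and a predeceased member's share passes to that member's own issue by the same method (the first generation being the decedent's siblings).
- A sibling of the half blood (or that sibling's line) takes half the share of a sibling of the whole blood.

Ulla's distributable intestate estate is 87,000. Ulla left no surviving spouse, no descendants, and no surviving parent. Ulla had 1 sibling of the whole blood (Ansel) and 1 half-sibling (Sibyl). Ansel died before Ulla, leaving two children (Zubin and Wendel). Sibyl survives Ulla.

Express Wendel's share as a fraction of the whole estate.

The entire 87,000 passes to the siblings and their issue.
Counting each half-blood sibling's line as half a unit, there are 3/2 units in 87,000, so one unit is 58,000. Whole-blood lines (Ansel) take 58,000 each; half-blood lines (Sibyl) take 29,000 each.
Ansel's share (58,000) is divided into 2 shares of 29,000: Zubin and Wendel each take 29,000.

Wendel receives 1/3 of the estate.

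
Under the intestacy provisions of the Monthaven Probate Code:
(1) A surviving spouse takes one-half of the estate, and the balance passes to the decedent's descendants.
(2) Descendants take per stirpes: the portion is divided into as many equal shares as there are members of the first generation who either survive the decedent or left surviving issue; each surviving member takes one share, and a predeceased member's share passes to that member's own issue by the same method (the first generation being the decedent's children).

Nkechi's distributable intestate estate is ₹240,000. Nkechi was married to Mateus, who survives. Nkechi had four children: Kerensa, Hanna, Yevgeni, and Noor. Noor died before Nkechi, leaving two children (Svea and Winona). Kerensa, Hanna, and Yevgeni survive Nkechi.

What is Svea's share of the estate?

Mateus takes one-half of ₹240,000 = ₹120,000. The remaining ₹120,000 passes to the descendants.
The descendants' portion (₹120,000) is divided into 4 shares of ₹30,000: Kerensa, Hanna, and Yevgeni each take ₹30,000; Noor's ₹30,000 share passes to Noor's issue.
Noor's share (₹30,000) is divided into 2 shares of ₹15,000: Svea and Winona each take ₹15,000.

Svea receives ₹15,000.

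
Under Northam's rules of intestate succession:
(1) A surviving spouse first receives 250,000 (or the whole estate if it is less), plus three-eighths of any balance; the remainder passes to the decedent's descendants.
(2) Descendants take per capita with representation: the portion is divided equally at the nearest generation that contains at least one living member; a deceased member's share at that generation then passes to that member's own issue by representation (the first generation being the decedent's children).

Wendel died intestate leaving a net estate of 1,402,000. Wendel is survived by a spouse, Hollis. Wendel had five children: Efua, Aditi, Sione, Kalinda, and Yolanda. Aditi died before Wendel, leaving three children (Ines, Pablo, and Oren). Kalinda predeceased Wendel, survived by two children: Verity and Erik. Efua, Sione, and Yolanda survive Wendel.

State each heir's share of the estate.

Hollis: 682,000; Efua: 144,000; Ines: 48,000; Pablo: 48,000; Oren: 48,000; Sione: 144,000; Verity: 72,000; Erik: 72,000; Yolanda: 144,000

Hollis first takes 250,000, leaving a balance of 1,152,000. Hollis then takes three-eighths of the balance (432,000), for a total of 682,000. The remaining 720,000 passes to the descendants.
The descendants' portion (720,000) is divided into 5 shares of 144,000: Efua, Sione, and Yolanda each take 144,000; Aditi's 144,000 share passes to Aditi's issue; Kalinda's 144,000 share passes to Kalinda's issue.
Aditi's share (144,000) is divided into 3 shares of 48,000: Ines, Pablo, and Oren each take 48,000.
Kalinda's share (144,000) is divided into 2 shares of 72,000: Verity and Erik each take 72,000.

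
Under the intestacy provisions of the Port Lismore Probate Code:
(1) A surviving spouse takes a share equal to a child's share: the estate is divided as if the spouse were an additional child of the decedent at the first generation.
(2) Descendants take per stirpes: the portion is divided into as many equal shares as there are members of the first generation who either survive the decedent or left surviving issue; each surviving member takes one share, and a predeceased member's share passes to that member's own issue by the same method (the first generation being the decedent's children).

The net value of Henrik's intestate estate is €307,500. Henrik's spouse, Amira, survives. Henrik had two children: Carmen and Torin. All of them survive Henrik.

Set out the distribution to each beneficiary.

The spouse counts as an additional share at the children's level, so there are 3 primary shares of €102,500. Amira takes one such share (€102,500).
The children's combined portion (€205,000) is divided into 2 shares of €102,500: Carmen and Torin each take €102,500.

Amira: €102,500; Carmen: €102,500; Torin: €102,500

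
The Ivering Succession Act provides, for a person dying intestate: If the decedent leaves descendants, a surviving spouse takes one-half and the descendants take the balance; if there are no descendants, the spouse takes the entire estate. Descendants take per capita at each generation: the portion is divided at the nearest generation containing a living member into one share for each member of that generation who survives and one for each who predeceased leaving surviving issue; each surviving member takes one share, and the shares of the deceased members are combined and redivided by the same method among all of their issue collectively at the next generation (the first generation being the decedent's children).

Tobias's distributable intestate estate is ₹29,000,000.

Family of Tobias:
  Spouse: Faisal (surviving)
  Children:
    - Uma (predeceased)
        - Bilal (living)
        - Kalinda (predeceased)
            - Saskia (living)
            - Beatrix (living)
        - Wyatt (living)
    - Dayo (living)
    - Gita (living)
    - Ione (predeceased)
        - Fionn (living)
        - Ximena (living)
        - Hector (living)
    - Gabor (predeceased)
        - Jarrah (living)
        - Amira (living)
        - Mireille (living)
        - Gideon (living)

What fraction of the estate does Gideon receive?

Gideon receives 3/100 of the estate.

Faisal takes one-half of ₹29,000,000 = ₹14,500,000. The remaining ₹14,500,000 passes to the descendants.
The descendants' portion (₹14,500,000) is divided at the children's generation into 5 shares of ₹2,900,000. Dayo and Gita each take ₹2,900,000. The 3 shares of the deceased (Uma, Ione, and Gabor) are combined into a pool of ₹8,700,000.
That pool (₹8,700,000) is divided at the grandchildren's generation into 10 shares of ₹870,000. Bilal, Wyatt, Fionn, Ximena, Hector, Jarrah, Amira, Mireille, and Gideon each take ₹870,000. The remaining share for the deceased Kalinda (₹870,000) is carried to the next generation.
That pool (₹870,000) is divided at the great-grandchildren's generation equally among Saskia and Beatrix: ₹435,000 each.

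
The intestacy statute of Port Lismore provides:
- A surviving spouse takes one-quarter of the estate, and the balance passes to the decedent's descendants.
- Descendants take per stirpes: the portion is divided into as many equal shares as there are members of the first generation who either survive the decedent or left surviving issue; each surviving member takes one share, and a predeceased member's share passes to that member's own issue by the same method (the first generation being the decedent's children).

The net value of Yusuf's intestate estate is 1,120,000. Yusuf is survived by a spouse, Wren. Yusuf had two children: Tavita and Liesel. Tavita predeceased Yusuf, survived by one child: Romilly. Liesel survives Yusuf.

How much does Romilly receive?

Wren takes one-quarter of 1,120,000 = 280,000. The remaining 840,000 passes to the descendants.
The descendants' portion (840,000) is divided into 2 shares of 420,000: Liesel takes 420,000; Tavita's 420,000 share passes to Tavita's issue.
Tavita's share (420,000) passes entirely to Romilly.

Romilly receives 420,000.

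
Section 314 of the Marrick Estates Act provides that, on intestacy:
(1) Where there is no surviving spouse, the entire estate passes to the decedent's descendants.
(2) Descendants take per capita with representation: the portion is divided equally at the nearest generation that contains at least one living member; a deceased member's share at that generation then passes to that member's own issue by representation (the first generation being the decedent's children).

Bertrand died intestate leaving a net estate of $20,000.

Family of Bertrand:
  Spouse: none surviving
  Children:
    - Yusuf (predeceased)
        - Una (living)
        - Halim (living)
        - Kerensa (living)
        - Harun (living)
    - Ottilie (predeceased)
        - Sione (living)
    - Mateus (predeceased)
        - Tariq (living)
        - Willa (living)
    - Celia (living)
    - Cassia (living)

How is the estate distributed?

The entire $20,000 passes to the descendants.
That amount ($20,000) is divided into 5 shares of $4,000: Celia and Cassia each take $4,000; Yusuf's $4,000 share passes to Yusuf's issue; Ottilie's $4,000 share passes to Ottilie's issue; Mateus's $4,000 share passes to Mateus's issue.
Yusuf's share ($4,000) is divided into 4 shares of $1,000: Una, Halim, Kerensa, and Harun each take $1,000.
Ottilie's share ($4,000) passes entirely to Sione.
Mateus's share ($4,000) is divided into 2 shares of $2,000: Tariq and Willa each take $2,000.

Una: $1,000; Halim: $1,000; Kerensa: $1,000; Harun: $1,000; Sione: $4,000; Tariq: $2,000; Willa: $2,000; Celia: $4,000; Cassia: $4,000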